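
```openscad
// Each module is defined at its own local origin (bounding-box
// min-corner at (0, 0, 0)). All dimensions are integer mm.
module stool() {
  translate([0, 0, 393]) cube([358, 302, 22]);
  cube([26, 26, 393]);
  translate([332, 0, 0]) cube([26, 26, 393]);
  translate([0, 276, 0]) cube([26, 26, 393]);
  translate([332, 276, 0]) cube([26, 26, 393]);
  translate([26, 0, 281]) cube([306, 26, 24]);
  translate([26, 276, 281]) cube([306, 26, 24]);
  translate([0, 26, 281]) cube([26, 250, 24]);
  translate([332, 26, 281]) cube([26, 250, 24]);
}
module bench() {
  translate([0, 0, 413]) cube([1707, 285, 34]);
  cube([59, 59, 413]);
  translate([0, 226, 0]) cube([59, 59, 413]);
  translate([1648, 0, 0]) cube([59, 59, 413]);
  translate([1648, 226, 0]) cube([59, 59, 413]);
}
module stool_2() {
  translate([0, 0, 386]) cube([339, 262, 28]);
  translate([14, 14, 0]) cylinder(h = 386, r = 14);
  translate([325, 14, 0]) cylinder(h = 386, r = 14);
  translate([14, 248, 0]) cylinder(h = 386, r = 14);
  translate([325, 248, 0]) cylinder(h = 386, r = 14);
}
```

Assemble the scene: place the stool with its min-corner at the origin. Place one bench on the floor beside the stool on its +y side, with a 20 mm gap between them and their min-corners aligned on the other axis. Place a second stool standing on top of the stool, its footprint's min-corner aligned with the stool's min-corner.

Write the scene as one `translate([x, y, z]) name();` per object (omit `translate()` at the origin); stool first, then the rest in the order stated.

stool();
translate([0, 322, 0]) bench();
translate([0, 0, 415]) stool_2();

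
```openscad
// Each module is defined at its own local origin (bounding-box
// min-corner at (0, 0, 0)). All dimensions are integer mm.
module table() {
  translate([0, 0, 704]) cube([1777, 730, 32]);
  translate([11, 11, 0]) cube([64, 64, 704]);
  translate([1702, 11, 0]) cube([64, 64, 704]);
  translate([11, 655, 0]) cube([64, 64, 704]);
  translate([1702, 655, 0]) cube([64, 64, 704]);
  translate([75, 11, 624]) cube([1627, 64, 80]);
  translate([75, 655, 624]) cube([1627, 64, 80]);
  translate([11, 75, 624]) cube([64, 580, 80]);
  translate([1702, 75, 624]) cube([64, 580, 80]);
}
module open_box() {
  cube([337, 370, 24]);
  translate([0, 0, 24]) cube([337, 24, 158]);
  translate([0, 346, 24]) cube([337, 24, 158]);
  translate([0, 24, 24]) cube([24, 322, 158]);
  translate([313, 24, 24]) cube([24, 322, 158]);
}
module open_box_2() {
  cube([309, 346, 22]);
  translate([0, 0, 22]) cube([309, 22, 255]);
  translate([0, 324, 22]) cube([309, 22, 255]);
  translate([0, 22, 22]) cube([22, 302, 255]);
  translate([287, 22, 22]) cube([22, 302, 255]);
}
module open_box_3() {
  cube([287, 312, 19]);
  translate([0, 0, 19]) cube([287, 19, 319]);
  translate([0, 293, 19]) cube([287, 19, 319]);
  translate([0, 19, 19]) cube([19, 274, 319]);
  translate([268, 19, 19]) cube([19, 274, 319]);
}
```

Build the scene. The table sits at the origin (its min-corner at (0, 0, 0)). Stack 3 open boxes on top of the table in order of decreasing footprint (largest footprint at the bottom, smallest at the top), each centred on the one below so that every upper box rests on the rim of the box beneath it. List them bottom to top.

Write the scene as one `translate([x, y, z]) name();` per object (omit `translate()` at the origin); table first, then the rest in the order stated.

table();
translate([720, 180, 736]) open_box();
translate([734, 192, 918]) open_box_2();
translate([745, 209, 1195]) open_box_3();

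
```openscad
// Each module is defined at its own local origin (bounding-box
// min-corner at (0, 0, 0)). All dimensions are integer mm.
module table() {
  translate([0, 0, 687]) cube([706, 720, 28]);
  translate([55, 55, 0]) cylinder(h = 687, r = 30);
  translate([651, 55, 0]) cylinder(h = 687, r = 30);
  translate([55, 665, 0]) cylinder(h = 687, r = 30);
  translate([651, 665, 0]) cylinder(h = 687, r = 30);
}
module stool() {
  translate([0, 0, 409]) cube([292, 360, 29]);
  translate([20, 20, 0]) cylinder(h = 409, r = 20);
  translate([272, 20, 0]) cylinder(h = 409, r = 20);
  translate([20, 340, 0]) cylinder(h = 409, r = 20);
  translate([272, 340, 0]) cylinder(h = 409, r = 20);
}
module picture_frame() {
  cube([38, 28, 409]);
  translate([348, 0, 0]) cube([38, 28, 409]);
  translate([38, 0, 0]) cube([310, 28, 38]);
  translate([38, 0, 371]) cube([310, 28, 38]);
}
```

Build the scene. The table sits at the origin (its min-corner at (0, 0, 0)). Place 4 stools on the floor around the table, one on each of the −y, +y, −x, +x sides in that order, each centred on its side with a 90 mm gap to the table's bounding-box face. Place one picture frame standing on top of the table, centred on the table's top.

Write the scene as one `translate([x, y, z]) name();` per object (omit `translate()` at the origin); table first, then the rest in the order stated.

table();
translate([207, -450, 0]) stool();
translate([207, 810, 0]) stool();
translate([-382, 180, 0]) stool();
translate([796, 180, 0]) stool();
translate([160, 346, 715]) picture_frame();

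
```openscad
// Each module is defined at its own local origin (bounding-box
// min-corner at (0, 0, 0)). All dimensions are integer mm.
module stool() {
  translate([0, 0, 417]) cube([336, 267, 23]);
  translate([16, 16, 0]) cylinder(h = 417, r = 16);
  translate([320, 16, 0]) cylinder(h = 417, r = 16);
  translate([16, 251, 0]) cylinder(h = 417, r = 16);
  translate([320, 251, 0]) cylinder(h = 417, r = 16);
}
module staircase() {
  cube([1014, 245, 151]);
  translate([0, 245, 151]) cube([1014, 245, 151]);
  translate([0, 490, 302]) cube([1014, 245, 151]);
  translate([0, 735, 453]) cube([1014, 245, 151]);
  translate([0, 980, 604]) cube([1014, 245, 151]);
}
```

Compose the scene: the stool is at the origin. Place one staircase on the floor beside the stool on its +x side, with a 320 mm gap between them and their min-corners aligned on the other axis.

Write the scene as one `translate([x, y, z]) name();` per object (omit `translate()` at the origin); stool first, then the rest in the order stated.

stool();
translate([656, 0, 0]) staircase();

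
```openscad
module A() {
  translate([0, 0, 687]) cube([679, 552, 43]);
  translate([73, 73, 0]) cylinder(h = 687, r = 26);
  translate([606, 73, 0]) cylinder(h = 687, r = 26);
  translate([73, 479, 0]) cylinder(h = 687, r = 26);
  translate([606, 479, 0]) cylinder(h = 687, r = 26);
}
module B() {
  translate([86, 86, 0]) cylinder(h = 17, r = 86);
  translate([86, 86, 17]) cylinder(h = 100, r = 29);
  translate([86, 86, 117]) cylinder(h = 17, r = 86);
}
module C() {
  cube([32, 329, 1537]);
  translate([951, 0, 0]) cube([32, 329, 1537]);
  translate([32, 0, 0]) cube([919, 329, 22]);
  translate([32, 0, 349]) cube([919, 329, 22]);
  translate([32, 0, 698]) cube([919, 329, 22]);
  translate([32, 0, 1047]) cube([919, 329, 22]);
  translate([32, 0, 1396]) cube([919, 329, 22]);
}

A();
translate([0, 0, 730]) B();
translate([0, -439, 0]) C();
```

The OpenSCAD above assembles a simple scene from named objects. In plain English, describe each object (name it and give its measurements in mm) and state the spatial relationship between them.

A is a table with a 679×552 mm rectangular top, 43 mm thick, top surface at z = 730 mm, supported by four round legs of 52 mm diameter, each leg's bounding box inset 47 mm from the nearest pair of top edges, running from the floor.

B is a spool: two coaxial disc flanges of radius 86 mm and thickness 17 mm, joined by a core cylinder of radius 29 mm and height 100 mm. The lower flange rests on z = 0 and the three cylinders share a vertical axis.

C is an open bookshelf. Two side panels, each 32 mm thick, 329 mm deep and 1537 mm tall, stand 983 mm apart (outside-to-outside). Between them sit 5 shelves, each 22 mm thick and 329 mm deep, spanning the full gap between the sides. The bottom shelf rests on the floor (its underside at z = 0) and the clear gap between one shelf's top and the next shelf's underside is 327 mm.

The spool is on top of the table. The bookshelf is on the floor beside the table on its −y side.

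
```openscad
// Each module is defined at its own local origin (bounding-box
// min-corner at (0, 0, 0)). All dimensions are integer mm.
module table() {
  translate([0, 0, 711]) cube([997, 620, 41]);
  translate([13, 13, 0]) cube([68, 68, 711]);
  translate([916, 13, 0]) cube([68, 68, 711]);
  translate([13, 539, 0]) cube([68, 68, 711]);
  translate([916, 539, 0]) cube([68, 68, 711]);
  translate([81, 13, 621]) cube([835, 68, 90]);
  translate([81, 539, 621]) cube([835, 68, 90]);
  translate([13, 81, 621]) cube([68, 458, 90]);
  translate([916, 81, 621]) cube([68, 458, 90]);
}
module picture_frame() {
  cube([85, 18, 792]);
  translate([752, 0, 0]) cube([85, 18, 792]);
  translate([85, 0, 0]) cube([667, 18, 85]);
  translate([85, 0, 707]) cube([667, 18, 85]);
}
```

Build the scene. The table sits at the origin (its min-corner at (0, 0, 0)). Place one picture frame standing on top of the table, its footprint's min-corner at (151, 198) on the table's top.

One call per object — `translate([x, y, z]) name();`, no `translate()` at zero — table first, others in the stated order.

table();
translate([151, 198, 752]) picture_frame();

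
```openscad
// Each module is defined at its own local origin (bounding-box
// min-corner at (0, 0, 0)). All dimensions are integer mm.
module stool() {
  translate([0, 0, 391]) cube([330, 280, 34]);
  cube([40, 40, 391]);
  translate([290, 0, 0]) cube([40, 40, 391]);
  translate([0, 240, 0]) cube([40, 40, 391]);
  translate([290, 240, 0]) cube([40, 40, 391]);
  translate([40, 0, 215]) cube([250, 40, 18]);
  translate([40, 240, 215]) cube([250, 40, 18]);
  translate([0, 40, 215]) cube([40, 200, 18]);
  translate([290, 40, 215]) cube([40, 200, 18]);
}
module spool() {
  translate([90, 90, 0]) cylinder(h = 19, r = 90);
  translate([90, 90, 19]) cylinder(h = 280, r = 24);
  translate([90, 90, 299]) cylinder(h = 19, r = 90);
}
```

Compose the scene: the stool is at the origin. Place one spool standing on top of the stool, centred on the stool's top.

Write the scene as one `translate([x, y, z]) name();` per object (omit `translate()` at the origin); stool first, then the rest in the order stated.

stool();
translate([75, 50, 425]) spool();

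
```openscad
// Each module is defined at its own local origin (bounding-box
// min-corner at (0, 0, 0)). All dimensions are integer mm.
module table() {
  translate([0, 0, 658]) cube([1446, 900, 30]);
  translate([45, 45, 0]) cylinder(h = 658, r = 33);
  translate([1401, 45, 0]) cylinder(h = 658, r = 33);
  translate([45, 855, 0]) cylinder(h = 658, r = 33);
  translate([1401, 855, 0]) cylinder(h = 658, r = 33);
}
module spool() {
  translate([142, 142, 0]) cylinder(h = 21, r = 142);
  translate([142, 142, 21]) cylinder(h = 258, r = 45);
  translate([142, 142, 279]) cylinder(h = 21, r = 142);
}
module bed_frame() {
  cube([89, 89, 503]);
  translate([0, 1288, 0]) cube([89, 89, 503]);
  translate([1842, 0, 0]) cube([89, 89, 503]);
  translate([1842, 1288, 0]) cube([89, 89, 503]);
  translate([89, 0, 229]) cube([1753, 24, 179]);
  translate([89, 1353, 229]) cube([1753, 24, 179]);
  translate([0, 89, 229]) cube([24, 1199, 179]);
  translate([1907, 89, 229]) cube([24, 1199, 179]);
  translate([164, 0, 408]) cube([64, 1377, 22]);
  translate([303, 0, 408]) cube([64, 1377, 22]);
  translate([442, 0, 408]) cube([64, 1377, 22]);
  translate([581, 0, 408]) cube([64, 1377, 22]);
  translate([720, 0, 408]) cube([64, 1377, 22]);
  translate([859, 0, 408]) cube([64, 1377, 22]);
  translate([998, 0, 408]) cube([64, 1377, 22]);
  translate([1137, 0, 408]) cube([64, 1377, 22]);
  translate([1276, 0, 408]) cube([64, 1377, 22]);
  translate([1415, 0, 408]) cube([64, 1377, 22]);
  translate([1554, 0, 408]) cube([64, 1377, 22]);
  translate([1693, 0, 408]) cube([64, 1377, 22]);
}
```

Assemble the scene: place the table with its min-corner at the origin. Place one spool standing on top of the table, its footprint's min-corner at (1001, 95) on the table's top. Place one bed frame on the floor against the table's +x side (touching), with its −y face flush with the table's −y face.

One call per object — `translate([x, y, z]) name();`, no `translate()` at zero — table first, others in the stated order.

table();
translate([1001, 95, 688]) spool();
translate([1446, 0, 0]) bed_frame();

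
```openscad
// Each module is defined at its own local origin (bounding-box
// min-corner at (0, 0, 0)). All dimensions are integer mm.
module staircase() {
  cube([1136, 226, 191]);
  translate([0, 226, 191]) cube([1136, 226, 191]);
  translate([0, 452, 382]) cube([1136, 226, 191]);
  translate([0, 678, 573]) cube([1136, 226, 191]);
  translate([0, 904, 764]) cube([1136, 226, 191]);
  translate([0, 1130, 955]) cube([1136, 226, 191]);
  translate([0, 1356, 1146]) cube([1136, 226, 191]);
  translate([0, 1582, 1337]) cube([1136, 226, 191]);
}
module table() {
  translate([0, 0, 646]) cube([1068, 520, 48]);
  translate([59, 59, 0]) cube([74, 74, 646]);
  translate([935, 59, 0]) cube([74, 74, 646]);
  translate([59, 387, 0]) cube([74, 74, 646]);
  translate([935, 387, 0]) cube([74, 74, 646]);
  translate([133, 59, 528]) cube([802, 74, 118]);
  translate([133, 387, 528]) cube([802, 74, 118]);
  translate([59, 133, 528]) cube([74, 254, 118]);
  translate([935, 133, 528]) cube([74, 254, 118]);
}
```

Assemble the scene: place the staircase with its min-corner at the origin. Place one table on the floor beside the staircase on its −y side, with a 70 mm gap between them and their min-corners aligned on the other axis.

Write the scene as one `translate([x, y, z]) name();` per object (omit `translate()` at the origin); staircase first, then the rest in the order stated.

staircase();
translate([0, -590, 0]) table();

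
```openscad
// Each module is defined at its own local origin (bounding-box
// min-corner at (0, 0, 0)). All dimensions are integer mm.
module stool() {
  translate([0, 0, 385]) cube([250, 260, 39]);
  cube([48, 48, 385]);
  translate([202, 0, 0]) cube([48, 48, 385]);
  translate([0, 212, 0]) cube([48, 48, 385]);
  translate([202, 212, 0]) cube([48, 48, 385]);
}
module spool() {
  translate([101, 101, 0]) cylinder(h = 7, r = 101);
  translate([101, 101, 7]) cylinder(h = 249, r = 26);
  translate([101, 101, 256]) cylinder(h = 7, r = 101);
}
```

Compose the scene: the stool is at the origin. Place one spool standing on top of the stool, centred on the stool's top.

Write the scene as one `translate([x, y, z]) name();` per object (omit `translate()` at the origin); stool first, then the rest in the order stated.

stool();
translate([24, 29, 424]) spool();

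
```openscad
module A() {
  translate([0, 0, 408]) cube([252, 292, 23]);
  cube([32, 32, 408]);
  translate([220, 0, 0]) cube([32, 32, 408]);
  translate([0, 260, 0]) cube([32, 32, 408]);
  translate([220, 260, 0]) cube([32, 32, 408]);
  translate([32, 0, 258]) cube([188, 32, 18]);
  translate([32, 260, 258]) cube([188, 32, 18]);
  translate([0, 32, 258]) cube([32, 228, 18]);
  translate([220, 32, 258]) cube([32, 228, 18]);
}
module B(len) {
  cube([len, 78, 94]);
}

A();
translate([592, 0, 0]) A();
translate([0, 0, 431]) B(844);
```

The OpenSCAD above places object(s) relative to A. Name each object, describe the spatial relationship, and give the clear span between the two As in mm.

Second stool starts at x = 592; first ends at x = 252; clear span = 592 − 252 = 340 mm.

A is a stool. B is a beam. A beam spans the tops of two stools. The clear span between the two stools is 340 mm.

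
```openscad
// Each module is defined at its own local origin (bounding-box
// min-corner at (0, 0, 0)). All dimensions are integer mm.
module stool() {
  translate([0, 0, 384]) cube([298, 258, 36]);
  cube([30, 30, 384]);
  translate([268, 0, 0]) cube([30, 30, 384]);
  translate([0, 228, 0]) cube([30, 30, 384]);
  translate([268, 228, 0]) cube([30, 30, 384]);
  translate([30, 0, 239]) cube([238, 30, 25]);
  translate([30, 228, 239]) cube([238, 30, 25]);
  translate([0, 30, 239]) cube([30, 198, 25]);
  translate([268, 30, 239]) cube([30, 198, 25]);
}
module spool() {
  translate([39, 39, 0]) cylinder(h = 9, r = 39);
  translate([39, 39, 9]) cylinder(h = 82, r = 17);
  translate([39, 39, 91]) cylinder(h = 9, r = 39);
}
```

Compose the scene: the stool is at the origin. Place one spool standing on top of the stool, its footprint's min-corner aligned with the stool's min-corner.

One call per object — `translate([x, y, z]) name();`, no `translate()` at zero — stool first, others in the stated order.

stool();
translate([0, 0, 420]) spool();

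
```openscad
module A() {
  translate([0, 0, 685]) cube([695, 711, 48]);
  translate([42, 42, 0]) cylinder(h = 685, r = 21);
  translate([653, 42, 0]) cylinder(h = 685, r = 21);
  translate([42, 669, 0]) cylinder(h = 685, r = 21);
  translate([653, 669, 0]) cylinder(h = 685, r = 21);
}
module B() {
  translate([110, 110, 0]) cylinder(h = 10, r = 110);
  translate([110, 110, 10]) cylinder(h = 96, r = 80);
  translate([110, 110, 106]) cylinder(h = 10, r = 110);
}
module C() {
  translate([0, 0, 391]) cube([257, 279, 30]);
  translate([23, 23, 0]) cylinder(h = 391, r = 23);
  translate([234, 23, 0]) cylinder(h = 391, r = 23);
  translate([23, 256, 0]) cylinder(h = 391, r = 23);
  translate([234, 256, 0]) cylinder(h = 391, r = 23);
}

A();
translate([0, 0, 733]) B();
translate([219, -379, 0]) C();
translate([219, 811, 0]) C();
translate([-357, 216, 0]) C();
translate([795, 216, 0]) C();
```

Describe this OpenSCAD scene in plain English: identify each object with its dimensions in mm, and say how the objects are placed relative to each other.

A is a table with a 695×711 mm rectangular top, 48 mm thick, top surface at z = 733 mm, supported by four round legs of 42 mm diameter, each leg's bounding box inset 21 mm from the nearest pair of top edges, running from the floor.

B is a spool: two coaxial disc flanges of radius 110 mm and thickness 10 mm, joined by a core cylinder of radius 80 mm and height 96 mm. The lower flange rests on z = 0 and the three cylinders share a vertical axis.

C is a four-legged stool. The seat is 257×279 mm, 30 mm thick, top at z = 421 mm. It stands on four round legs, each 46 mm in diameter, from z = 0 to the seat underside, each leg's axis is inset half a diameter from the nearest pair of seat edges (so the leg's bounding box is flush with the corner).

The spool is on top of the table. Four stools sit around the table at the −y, +y, −x, +x sides.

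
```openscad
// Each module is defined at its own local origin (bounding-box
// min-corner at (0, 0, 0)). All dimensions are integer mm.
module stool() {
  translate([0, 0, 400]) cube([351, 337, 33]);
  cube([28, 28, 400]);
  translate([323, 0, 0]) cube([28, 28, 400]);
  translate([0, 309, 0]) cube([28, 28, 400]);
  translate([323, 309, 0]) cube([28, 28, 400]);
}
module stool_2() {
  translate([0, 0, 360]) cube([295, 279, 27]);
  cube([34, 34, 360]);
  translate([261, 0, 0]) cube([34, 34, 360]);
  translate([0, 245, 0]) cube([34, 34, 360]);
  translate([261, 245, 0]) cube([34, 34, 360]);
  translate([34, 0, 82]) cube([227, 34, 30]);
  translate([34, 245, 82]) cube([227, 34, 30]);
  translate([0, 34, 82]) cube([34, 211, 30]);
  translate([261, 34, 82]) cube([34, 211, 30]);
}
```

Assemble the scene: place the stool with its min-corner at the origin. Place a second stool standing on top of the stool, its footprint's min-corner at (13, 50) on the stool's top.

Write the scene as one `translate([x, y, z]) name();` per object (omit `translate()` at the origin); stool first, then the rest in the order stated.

stool();
translate([13, 50, 433]) stool_2();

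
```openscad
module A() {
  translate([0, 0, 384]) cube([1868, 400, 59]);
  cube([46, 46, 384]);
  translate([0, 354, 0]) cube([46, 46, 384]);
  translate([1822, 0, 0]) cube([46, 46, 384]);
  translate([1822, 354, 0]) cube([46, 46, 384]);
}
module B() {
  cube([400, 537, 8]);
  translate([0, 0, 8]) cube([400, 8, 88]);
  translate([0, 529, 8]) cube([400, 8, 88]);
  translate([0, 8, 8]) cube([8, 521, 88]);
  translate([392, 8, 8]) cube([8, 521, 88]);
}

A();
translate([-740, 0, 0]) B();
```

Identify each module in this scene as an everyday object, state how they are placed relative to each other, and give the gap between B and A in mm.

The open box's nearest face is 340 mm from the bench's −x face.

A is a bench. B is an open box. The open box is on the floor beside the bench on its −x side. The gap between the open box and the bench is 340 mm.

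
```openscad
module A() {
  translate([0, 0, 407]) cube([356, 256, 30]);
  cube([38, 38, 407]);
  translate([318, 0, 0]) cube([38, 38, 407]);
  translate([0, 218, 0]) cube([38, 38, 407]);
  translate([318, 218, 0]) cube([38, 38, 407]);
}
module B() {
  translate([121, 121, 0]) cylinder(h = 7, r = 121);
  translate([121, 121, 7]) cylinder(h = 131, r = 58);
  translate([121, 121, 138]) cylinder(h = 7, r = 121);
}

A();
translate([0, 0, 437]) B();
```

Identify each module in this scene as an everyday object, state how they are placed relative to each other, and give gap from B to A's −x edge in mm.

The spool's min-x is at 0; the stool's min-x is 0; gap = 0 mm.

A is a stool. B is a spool. The spool is on top of the stool. The gap from the spool to the stool's −x edge is 0 mm.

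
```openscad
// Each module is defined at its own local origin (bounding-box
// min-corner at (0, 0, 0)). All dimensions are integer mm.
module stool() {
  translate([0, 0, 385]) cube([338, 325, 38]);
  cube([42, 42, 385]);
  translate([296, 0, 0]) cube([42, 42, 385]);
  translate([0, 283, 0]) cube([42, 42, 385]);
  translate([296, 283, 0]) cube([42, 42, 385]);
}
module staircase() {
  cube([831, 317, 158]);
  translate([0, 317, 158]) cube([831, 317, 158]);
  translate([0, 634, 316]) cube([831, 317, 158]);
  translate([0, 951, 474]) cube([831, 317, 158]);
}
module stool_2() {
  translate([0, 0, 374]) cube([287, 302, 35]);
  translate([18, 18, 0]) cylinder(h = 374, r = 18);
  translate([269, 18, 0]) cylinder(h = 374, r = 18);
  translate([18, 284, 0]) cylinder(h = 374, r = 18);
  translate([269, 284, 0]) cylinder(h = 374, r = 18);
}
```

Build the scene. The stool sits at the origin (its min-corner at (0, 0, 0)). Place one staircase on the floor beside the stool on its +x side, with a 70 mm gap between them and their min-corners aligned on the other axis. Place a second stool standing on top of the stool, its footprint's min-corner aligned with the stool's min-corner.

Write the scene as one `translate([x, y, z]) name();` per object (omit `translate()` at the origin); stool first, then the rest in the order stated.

stool();
translate([408, 0, 0]) staircase();
translate([0, 0, 423]) stool_2();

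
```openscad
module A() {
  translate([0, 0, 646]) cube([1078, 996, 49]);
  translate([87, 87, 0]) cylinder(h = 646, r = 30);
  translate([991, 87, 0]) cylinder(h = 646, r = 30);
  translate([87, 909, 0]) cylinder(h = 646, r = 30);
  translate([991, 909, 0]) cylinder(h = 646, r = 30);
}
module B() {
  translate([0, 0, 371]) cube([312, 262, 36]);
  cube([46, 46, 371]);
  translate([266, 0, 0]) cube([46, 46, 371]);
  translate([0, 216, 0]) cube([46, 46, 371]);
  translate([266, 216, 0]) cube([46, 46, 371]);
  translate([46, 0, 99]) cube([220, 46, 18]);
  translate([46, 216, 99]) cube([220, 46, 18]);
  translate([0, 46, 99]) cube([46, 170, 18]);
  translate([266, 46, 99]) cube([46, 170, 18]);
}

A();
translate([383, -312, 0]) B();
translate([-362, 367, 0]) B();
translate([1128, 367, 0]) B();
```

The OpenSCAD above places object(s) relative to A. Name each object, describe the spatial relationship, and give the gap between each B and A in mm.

A is a table. B is a stool. Three stools sit around the table at the −y, −x, +x sides. The gap between each stool and the table is 50 mm.

Each stool's nearest face is 50 mm from the table's bounding box.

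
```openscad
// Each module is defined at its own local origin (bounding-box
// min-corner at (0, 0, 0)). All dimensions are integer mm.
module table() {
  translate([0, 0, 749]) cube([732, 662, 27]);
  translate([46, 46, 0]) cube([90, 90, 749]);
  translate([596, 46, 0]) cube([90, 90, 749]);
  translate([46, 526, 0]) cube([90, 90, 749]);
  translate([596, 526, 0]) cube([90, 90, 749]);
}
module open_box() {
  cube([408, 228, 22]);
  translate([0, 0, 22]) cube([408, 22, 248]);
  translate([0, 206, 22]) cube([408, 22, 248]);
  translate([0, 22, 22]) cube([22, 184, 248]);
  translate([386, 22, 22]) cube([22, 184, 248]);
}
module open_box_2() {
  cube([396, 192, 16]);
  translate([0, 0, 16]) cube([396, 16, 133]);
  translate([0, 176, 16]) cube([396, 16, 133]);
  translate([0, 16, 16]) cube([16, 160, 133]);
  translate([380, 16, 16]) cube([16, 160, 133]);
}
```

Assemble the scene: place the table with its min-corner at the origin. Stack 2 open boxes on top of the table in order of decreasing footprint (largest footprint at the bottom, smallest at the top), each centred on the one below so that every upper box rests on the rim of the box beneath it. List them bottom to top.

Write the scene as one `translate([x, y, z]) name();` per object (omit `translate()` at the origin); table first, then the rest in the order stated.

table();
translate([162, 217, 776]) open_box();
translate([168, 235, 1046]) open_box_2();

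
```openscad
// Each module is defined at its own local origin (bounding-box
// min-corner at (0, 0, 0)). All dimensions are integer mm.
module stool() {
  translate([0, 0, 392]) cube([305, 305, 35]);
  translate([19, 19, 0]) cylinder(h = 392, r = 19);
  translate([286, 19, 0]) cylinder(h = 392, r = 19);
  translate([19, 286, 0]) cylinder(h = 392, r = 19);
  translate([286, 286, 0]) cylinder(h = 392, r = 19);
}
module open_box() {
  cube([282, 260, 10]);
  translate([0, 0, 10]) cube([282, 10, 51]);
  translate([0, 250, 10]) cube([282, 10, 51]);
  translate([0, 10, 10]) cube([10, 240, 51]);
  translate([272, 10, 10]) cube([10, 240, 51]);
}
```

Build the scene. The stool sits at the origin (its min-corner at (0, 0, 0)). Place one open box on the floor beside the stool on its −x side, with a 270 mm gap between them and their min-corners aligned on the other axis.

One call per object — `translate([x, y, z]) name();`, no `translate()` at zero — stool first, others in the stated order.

stool();
translate([-552, 0, 0]) open_box();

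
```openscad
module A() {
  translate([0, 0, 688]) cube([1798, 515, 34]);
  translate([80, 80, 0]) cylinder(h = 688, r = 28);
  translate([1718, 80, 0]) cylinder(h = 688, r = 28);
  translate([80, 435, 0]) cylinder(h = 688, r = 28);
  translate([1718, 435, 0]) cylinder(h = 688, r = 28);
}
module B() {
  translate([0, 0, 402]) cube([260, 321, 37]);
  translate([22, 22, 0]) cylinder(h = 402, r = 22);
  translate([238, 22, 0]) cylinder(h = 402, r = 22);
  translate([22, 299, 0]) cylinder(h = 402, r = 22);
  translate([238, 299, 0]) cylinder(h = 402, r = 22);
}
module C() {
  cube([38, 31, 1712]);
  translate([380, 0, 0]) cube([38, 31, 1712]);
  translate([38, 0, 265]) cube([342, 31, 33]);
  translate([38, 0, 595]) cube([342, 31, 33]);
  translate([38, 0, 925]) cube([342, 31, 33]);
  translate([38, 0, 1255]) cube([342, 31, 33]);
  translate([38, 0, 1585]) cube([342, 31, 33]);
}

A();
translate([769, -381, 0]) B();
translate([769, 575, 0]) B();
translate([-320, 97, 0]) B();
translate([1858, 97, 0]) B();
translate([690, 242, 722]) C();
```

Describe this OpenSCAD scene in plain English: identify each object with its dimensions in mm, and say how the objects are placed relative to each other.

A is a rectangular dining table. The top is 1798×515×34 mm with its upper surface at z = 722 mm. It stands on four round legs of 56 mm diameter, each leg's bounding box inset 52 mm from the nearest pair of top edges, running from the floor to the underside of the top.

B is a simple wooden stool: a rectangular seat 260 mm (x) by 321 mm (y), 37 mm thick, top face at z = 439 mm, on four round legs, each 44 mm in diameter. The legs rest on z = 0, each leg's axis is inset half a diameter from the nearest pair of seat edges (so the leg's bounding box is flush with the corner).

C is a straight ladder. Two 38×31 mm vertical rails, 1712 mm tall, stand 418 mm apart (outside-to-outside) with their front faces coplanar on the −y side. 5 rungs, each 31 mm deep and 33 mm tall, span between the inner faces of the rails, front faces flush with the rails. The lowest rung's underside is at z = 265 mm and rungs are spaced 330 mm apart (underside to underside).

Four stools sit around the table at the −y, +y, −x, +x sides. The ladder is on top of the table, centred.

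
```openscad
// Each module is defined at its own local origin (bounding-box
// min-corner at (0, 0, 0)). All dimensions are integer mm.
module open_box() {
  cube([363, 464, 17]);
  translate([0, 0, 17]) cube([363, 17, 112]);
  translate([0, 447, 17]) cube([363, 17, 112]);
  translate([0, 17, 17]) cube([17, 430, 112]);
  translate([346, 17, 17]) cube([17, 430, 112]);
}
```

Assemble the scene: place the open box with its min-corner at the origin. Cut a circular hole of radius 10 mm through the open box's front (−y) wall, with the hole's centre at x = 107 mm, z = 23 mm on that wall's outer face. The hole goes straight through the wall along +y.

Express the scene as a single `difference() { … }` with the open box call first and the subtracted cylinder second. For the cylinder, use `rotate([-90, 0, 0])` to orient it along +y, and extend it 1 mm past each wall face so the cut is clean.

difference() {
  open_box();
  translate([107, -1, 23]) rotate([-90, 0, 0]) cylinder(h = 19, r = 10);
}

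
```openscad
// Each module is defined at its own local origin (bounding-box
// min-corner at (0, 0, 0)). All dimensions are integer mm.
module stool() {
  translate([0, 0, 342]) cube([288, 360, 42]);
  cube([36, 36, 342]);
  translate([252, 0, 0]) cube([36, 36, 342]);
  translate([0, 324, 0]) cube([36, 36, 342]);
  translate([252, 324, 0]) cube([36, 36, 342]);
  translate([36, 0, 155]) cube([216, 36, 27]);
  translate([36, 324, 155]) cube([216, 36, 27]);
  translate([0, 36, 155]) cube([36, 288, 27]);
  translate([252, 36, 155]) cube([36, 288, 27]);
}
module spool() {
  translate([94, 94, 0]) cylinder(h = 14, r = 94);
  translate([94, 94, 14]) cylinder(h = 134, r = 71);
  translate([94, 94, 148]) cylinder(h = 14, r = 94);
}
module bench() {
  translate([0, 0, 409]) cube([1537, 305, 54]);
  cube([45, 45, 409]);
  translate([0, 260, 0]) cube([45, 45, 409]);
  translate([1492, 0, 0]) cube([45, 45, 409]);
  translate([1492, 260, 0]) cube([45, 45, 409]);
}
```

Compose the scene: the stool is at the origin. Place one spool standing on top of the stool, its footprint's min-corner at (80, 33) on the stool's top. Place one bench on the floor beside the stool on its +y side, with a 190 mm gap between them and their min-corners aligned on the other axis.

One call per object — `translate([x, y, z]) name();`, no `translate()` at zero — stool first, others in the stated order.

stool();
translate([80, 33, 384]) spool();
translate([0, 550, 0]) bench();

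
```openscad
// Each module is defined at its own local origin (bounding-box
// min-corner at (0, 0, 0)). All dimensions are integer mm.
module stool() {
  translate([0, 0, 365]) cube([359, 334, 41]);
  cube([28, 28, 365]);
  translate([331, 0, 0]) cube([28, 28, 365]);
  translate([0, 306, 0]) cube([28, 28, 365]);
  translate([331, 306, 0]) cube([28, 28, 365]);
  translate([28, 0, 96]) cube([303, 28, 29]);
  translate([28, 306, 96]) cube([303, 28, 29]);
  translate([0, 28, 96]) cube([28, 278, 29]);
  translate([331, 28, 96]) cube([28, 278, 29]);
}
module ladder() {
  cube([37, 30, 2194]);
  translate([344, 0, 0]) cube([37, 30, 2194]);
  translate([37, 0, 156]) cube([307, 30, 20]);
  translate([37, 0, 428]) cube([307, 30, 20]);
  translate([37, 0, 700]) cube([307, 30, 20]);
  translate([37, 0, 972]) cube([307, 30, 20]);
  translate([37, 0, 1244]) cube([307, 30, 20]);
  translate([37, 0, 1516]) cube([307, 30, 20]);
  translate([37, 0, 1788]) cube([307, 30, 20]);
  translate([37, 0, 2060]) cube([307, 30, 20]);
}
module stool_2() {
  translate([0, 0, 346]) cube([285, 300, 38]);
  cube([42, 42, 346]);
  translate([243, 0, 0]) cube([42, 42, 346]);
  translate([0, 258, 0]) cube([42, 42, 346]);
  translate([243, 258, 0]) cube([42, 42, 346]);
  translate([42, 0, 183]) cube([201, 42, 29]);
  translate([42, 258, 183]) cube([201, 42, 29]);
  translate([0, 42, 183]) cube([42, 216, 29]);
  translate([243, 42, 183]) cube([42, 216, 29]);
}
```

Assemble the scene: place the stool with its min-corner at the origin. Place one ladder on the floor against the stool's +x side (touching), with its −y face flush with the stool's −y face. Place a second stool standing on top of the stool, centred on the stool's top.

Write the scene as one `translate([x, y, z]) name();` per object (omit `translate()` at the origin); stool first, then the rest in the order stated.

stool();
translate([359, 0, 0]) ladder();
translate([37, 17, 406]) stool_2();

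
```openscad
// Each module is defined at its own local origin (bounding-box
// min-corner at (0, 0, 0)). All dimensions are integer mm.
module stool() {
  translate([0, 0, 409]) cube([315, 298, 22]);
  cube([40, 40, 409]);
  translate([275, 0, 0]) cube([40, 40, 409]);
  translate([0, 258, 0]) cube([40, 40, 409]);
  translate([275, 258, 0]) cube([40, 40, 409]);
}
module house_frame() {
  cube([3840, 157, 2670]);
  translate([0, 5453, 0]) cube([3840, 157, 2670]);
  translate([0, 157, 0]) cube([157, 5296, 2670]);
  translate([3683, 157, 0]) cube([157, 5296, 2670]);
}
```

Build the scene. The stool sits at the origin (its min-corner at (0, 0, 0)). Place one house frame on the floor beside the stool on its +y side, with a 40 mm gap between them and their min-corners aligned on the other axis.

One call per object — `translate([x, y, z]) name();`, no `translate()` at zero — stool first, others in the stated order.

stool();
translate([0, 338, 0]) house_frame();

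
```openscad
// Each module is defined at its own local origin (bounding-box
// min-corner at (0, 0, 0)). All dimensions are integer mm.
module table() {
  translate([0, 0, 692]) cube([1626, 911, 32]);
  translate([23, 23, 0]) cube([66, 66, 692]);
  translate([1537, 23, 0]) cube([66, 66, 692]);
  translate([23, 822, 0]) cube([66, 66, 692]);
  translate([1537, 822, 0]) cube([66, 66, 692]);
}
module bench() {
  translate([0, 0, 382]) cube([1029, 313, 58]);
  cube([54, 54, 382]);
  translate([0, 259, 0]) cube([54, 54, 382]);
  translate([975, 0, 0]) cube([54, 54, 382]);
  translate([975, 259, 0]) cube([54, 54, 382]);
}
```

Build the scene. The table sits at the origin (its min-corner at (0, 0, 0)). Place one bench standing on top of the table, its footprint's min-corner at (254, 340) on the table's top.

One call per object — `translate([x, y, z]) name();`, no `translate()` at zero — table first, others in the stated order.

table();
translate([254, 340, 724]) bench();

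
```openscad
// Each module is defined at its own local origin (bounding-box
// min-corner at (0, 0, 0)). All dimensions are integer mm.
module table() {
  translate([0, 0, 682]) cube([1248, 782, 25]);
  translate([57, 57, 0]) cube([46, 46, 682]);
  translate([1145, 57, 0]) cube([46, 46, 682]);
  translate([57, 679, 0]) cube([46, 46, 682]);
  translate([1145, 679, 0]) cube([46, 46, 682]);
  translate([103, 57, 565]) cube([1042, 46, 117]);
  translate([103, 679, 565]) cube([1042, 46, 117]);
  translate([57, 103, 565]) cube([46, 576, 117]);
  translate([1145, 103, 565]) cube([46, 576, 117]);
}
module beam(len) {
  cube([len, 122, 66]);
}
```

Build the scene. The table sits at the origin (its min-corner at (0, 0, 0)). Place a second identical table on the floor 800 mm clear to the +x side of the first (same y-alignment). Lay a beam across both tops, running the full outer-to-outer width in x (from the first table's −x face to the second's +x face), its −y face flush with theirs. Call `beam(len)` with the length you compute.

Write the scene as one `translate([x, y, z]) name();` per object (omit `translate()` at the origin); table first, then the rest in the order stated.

table();
translate([2048, 0, 0]) table();
translate([0, 0, 707]) beam(3296);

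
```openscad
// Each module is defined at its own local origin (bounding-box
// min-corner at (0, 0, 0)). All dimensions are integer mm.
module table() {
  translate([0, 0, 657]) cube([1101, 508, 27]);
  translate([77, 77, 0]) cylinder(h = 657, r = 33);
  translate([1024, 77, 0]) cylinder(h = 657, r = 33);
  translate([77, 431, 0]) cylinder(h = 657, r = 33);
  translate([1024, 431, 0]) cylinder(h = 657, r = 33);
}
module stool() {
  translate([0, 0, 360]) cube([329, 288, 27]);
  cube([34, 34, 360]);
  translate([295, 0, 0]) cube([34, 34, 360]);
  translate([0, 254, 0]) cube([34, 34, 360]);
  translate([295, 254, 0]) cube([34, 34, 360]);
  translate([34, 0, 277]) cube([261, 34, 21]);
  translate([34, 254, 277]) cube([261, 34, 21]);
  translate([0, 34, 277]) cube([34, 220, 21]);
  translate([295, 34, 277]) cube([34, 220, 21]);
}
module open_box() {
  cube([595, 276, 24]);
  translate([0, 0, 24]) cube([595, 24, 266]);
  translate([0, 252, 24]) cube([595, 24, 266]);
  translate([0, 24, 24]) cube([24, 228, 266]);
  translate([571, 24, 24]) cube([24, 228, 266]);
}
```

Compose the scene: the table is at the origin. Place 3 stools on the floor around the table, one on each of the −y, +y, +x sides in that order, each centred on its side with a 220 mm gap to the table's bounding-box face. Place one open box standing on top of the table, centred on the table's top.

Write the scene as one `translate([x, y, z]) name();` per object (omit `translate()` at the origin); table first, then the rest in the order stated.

table();
translate([386, -508, 0]) stool();
translate([386, 728, 0]) stool();
translate([1321, 110, 0]) stool();
translate([253, 116, 684]) open_box();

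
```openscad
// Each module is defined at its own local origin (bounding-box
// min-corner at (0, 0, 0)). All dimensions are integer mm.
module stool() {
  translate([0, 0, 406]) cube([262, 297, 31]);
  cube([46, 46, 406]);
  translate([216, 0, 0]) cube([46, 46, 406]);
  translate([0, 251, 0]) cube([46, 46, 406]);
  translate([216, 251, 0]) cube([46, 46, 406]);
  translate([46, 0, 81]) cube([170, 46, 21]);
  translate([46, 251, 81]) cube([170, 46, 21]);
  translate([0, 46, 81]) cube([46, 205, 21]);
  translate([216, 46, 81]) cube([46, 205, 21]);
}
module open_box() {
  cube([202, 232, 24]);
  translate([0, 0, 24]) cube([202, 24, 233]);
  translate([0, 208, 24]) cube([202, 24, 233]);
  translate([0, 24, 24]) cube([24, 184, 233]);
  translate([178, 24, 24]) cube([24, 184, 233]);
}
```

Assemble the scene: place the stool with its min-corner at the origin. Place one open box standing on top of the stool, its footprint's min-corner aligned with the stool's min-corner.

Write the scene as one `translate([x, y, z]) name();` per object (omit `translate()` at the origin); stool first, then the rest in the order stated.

stool();
translate([0, 0, 437]) open_box();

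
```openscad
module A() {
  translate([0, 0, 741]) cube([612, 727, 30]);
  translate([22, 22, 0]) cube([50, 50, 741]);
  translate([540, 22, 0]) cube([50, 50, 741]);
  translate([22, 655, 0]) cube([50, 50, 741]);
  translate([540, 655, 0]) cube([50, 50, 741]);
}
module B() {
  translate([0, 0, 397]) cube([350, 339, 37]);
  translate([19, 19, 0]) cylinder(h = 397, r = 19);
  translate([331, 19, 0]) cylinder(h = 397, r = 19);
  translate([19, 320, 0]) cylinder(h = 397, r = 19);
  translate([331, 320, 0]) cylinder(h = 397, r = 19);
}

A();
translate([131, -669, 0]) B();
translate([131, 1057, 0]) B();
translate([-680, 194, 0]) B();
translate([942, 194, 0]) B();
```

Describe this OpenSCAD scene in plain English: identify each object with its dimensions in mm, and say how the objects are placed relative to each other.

A is a rectangular dining table. The top is 612×727×30 mm with its upper surface at z = 771 mm. It stands on four 50×50 mm square legs, each inset 22 mm from the nearest pair of top edges, running from the floor to the underside of the top.

B is a four-legged stool. The seat is a 350×339×37 mm slab whose top surface is at z = 434 mm; four round legs, each 38 mm in diameter, run from the floor (z = 0) to the underside of the seat, each leg's axis is inset half a diameter from the nearest pair of seat edges (so the leg's bounding box is flush with the corner).

Four stools sit around the table at the −y, +y, −x, +x sides.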